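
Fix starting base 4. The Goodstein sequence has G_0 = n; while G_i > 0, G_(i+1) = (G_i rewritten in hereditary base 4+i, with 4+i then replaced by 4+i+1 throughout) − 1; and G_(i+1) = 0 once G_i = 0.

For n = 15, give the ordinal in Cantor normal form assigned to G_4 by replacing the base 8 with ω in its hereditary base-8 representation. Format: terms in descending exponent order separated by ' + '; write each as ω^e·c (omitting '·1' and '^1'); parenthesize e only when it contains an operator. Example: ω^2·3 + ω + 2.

15 —HB4→ 3·4 + 3 —bump→ 3·5 + 3 = 18 —(−1)→ 17
17 —HB5→ 3·5 + 2 —bump→ 3·6 + 2 = 20 —(−1)→ 19
19 —HB6→ 3·6 + 1 —bump→ 3·7 + 1 = 22 —(−1)→ 21
21 —HB7→ 3·7 —bump→ 3·8 = 24 —(−1)→ 23
23 —HB8→ 2·8 + 7 —bump→ 2·9 + 7 = 25 —(−1)→ 24

ω·2 + 7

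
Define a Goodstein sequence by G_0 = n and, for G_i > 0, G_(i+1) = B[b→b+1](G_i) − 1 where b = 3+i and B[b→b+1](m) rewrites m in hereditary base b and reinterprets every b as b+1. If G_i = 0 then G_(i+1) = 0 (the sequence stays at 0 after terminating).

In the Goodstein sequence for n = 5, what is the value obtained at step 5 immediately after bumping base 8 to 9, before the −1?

G_0=5  [base 3] 3 + 2  →[3↦4]→  4 + 2 = 6  −1 ⇒ G_1=5
G_1=5  [base 4] 4 + 1  →[4↦5]→  5 + 1 = 6  −1 ⇒ G_2=5
G_2=5  [base 5] 5  →[5↦6]→  6 = 6  −1 ⇒ G_3=5
G_3=5  [base 6] 5  →[6↦7]→  5 = 5  −1 ⇒ G_4=4
G_4=4  [base 7] 4  →[7↦8]→  4 = 4  −1 ⇒ G_5=3
G_5=3  [base 8] 3  →[8↦9]→  3 = 3  −1 ⇒ G_6=2

3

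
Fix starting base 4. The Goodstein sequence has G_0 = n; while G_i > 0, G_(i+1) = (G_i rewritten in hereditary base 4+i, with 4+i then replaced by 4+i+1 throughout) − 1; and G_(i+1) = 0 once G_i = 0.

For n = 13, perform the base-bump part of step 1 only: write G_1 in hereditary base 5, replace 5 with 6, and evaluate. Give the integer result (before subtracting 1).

18

i=0: 13 = 3·4 + 1 (b=4); 4→5: 3·5 + 1 = 16; 16−1 = 15
i=1: 15 = 3·5 (b=5); 5→6: 3·6 = 18; 18−1 = 17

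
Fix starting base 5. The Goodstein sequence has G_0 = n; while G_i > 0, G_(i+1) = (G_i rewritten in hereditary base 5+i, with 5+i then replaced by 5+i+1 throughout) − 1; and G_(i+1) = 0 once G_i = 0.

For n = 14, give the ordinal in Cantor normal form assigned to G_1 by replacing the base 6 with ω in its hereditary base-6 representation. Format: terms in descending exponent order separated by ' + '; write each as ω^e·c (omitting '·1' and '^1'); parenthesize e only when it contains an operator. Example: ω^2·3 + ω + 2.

i=0: 14 = 2·5 + 4 (b=5); 5→6: 2·6 + 4 = 16; 16−1 = 15
i=1: 15 = 2·6 + 3 (b=6); 6→7: 2·7 + 3 = 17; 17−1 = 16

ω·2 + 3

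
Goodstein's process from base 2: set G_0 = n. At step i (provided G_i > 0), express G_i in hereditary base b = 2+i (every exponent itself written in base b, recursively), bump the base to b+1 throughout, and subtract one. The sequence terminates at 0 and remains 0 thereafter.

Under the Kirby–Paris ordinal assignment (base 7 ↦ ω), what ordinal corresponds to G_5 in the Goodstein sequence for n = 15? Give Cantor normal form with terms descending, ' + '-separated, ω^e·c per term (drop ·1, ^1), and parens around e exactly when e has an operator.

(0) 15|_2 = 2^(2 + 1) + 2^2 + 2 + 1 ↦ 3^(3 + 1) + 3^3 + 3 + 1|_3 = 112 ⇒ 111
(1) 111|_3 = 3^(3 + 1) + 3^3 + 3 ↦ 4^(4 + 1) + 4^4 + 4|_4 = 1284 ⇒ 1283
(2) 1283|_4 = 4^(4 + 1) + 4^4 + 3 ↦ 5^(5 + 1) + 5^5 + 3|_5 = 18753 ⇒ 18752
(3) 18752|_5 = 5^(5 + 1) + 5^5 + 2 ↦ 6^(6 + 1) + 6^6 + 2|_6 = 326594 ⇒ 326593
(4) 326593|_6 = 6^(6 + 1) + 6^6 + 1 ↦ 7^(7 + 1) + 7^7 + 1|_7 = 6588345 ⇒ 6588344
(5) 6588344|_7 = 7^(7 + 1) + 7^7 ↦ 8^(8 + 1) + 8^8|_8 = 150994944 ⇒ 150994943

ω^(ω + 1) + ω^ω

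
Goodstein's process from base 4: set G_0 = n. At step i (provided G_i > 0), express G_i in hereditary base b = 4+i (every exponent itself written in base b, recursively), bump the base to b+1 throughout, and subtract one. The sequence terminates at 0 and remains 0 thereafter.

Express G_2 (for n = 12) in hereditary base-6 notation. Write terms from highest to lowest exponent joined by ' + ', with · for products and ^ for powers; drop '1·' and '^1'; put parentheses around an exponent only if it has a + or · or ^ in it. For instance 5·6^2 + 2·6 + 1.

2·6 + 3

base 4: 12 = 3·4; at 5: 3·5 = 15; next = 14
base 5: 14 = 2·5 + 4; at 6: 2·6 + 4 = 16; next = 15
base 6: 15 = 2·6 + 3; at 7: 2·7 + 3 = 17; next = 16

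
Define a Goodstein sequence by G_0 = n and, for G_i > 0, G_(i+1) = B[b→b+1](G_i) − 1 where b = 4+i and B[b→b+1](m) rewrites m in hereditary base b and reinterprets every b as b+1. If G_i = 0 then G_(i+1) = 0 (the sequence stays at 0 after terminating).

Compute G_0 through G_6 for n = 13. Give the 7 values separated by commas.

base 4: 13 = 3·4 + 1; at 5: 3·5 + 1 = 16; next = 15
base 5: 15 = 3·5; at 6: 3·6 = 18; next = 17
base 6: 17 = 2·6 + 5; at 7: 2·7 + 5 = 19; next = 18
base 7: 18 = 2·7 + 4; at 8: 2·8 + 4 = 20; next = 19
base 8: 19 = 2·8 + 3; at 9: 2·9 + 3 = 21; next = 20
base 9: 20 = 2·9 + 2; at 10: 2·10 + 2 = 22; next = 21

13, 15, 17, 18, 19, 20, 21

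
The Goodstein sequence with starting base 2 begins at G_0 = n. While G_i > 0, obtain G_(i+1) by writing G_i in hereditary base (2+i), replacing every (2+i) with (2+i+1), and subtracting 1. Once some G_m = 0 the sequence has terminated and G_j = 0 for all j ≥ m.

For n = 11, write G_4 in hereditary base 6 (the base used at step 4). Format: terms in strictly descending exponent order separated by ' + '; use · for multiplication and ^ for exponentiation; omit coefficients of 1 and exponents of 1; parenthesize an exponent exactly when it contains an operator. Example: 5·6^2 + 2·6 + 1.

G_0=11  [base 2] 2^(2 + 1) + 2 + 1  →[2↦3]→  3^(3 + 1) + 3 + 1 = 85  −1 ⇒ G_1=84
G_1=84  [base 3] 3^(3 + 1) + 3  →[3↦4]→  4^(4 + 1) + 4 = 1028  −1 ⇒ G_2=1027
G_2=1027  [base 4] 4^(4 + 1) + 3  →[4↦5]→  5^(5 + 1) + 3 = 15628  −1 ⇒ G_3=15627
G_3=15627  [base 5] 5^(5 + 1) + 2  →[5↦6]→  6^(6 + 1) + 2 = 279938  −1 ⇒ G_4=279937
G_4=279937  [base 6] 6^(6 + 1) + 1  →[6↦7]→  7^(7 + 1) + 1 = 5764802  −1 ⇒ G_5=5764801

6^(6 + 1) + 1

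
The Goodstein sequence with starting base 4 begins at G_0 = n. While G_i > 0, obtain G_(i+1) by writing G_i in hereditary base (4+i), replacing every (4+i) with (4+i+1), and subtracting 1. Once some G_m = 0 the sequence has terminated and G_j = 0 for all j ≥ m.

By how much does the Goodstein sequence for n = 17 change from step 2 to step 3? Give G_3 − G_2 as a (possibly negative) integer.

step 0: 17 = 4^2 + 1; sub 5 for 4: 5^2 + 1; = 26; G_1 = 26−1 = 25
step 1: 25 = 5^2; sub 6 for 5: 6^2; = 36; G_2 = 36−1 = 35
step 2: 35 = 5·6 + 5; sub 7 for 6: 5·7 + 5; = 40; G_3 = 40−1 = 39

4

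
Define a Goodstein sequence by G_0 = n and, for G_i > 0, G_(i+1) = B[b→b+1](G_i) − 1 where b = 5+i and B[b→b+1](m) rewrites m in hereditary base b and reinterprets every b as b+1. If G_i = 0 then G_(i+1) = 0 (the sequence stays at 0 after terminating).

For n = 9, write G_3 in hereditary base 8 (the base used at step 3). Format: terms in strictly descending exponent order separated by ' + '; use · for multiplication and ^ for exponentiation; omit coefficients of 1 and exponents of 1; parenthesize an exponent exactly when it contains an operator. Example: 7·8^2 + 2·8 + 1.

G_0 = 9. HB_5(9) = 5 + 4. Bump = 10. G_1 = 9.
G_1 = 9. HB_6(9) = 6 + 3. Bump = 10. G_2 = 9.
G_2 = 9. HB_7(9) = 7 + 2. Bump = 10. G_3 = 9.
G_3 = 9. HB_8(9) = 8 + 1. Bump = 10. G_4 = 9.

8 + 1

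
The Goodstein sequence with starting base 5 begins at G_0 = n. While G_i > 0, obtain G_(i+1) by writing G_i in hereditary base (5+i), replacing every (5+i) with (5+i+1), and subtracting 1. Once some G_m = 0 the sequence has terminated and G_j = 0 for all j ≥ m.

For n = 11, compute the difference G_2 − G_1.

1

G_0=11  [base 5] 2·5 + 1  →[5↦6]→  2·6 + 1 = 13  −1 ⇒ G_1=12
G_1=12  [base 6] 2·6  →[6↦7]→  2·7 = 14  −1 ⇒ G_2=13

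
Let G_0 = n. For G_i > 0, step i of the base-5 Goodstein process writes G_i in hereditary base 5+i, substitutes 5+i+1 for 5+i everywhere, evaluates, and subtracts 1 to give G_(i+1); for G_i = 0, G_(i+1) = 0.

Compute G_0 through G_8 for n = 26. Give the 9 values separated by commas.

26, 36, 48, 53, 58, 63, 68, 73, 78

step 0: 26 = 5^2 + 1; sub 6 for 5: 6^2 + 1; = 37; G_1 = 37−1 = 36
step 1: 36 = 6^2; sub 7 for 6: 7^2; = 49; G_2 = 49−1 = 48
step 2: 48 = 6·7 + 6; sub 8 for 7: 6·8 + 6; = 54; G_3 = 54−1 = 53
step 3: 53 = 6·8 + 5; sub 9 for 8: 6·9 + 5; = 59; G_4 = 59−1 = 58
step 4: 58 = 6·9 + 4; sub 10 for 9: 6·10 + 4; = 64; G_5 = 64−1 = 63
step 5: 63 = 6·10 + 3; sub 11 for 10: 6·11 + 3; = 69; G_6 = 69−1 = 68
step 6: 68 = 6·11 + 2; sub 12 for 11: 6·12 + 2; = 74; G_7 = 74−1 = 73
step 7: 73 = 6·12 + 1; sub 13 for 12: 6·13 + 1; = 79; G_8 = 79−1 = 78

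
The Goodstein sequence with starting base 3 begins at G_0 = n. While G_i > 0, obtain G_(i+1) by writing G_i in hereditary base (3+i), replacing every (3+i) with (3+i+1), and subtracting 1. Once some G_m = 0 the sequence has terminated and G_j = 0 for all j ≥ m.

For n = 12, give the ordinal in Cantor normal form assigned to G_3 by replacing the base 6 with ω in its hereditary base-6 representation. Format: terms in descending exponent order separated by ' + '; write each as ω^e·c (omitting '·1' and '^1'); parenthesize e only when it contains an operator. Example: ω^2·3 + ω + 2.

ω^2 + 1

step 0: 12 = 3^2 + 3; sub 4 for 3: 4^2 + 4; = 20; G_1 = 20−1 = 19
step 1: 19 = 4^2 + 3; sub 5 for 4: 5^2 + 3; = 28; G_2 = 28−1 = 27
step 2: 27 = 5^2 + 2; sub 6 for 5: 6^2 + 2; = 38; G_3 = 38−1 = 37
step 3: 37 = 6^2 + 1; sub 7 for 6: 7^2 + 1; = 50; G_4 = 50−1 = 49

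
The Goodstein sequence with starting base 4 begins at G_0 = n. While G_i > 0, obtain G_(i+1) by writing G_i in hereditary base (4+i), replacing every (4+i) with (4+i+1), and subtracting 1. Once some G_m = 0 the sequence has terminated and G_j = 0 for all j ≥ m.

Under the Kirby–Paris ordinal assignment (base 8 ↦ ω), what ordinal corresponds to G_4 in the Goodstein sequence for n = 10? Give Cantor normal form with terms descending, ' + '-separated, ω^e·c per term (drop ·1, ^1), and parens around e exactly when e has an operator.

ω + 5

i=0: 10 = 2·4 + 2 (b=4); 4→5: 2·5 + 2 = 12; 12−1 = 11
i=1: 11 = 2·5 + 1 (b=5); 5→6: 2·6 + 1 = 13; 13−1 = 12
i=2: 12 = 2·6 (b=6); 6→7: 2·7 = 14; 14−1 = 13
i=3: 13 = 7 + 6 (b=7); 7→8: 8 + 6 = 14; 14−1 = 13
i=4: 13 = 8 + 5 (b=8); 8→9: 9 + 5 = 14; 14−1 = 13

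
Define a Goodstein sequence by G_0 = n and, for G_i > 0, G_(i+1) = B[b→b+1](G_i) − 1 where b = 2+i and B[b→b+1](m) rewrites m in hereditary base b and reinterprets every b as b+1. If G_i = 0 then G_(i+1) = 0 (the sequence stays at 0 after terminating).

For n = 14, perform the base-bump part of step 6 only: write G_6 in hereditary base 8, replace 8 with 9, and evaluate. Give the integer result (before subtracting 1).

G_0=14  [base 2] 2^(2 + 1) + 2^2 + 2  →[2↦3]→  3^(3 + 1) + 3^3 + 3 = 111  −1 ⇒ G_1=110
G_1=110  [base 3] 3^(3 + 1) + 3^3 + 2  →[3↦4]→  4^(4 + 1) + 4^4 + 2 = 1282  −1 ⇒ G_2=1281
G_2=1281  [base 4] 4^(4 + 1) + 4^4 + 1  →[4↦5]→  5^(5 + 1) + 5^5 + 1 = 18751  −1 ⇒ G_3=18750
G_3=18750  [base 5] 5^(5 + 1) + 5^5  →[5↦6]→  6^(6 + 1) + 6^6 = 326592  −1 ⇒ G_4=326591
G_4=326591  [base 6] 6^(6 + 1) + 5·6^5 + 5·6^4 + 5·6^3 + 5·6^2 + 5·6 + 5  →[6↦7]→  7^(7 + 1) + 5·7^5 + 5·7^4 + 5·7^3 + 5·7^2 + 5·7 + 5 = 5862841  −1 ⇒ G_5=5862840
G_5=5862840  [base 7] 7^(7 + 1) + 5·7^5 + 5·7^4 + 5·7^3 + 5·7^2 + 5·7 + 4  →[7↦8]→  8^(8 + 1) + 5·8^5 + 5·8^4 + 5·8^3 + 5·8^2 + 5·8 + 4 = 134404972  −1 ⇒ G_6=134404971
G_6=134404971  [base 8] 8^(8 + 1) + 5·8^5 + 5·8^4 + 5·8^3 + 5·8^2 + 5·8 + 3  →[8↦9]→  9^(9 + 1) + 5·9^5 + 5·9^4 + 5·9^3 + 5·9^2 + 5·9 + 3 = 3487116549  −1 ⇒ G_7=3487116548

3487116549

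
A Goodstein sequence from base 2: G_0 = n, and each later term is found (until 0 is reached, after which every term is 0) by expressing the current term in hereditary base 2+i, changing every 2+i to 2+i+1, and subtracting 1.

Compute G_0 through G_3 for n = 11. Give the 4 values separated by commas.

11, 84, 1027, 15627

base 2: 11 = 2^(2 + 1) + 2 + 1; at 3: 3^(3 + 1) + 3 + 1 = 85; next = 84
base 3: 84 = 3^(3 + 1) + 3; at 4: 4^(4 + 1) + 4 = 1028; next = 1027
base 4: 1027 = 4^(4 + 1) + 3; at 5: 5^(5 + 1) + 3 = 15628; next = 15627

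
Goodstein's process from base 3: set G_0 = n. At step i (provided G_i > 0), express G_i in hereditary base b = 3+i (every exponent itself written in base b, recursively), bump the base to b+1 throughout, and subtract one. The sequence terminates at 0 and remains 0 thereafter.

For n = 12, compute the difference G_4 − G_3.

12

i=0: 12 = 3^2 + 3 (b=3); 3→4: 4^2 + 4 = 20; 20−1 = 19
i=1: 19 = 4^2 + 3 (b=4); 4→5: 5^2 + 3 = 28; 28−1 = 27
i=2: 27 = 5^2 + 2 (b=5); 5→6: 6^2 + 2 = 38; 38−1 = 37
i=3: 37 = 6^2 + 1 (b=6); 6→7: 7^2 + 1 = 50; 50−1 = 49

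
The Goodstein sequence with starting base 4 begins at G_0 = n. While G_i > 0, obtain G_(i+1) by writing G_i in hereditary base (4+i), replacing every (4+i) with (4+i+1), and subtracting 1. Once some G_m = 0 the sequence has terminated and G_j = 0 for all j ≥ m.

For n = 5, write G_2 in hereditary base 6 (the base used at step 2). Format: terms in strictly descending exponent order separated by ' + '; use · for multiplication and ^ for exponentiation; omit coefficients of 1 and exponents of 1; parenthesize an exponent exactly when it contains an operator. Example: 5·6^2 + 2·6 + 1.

(0) 5|_4 = 4 + 1 ↦ 5 + 1|_5 = 6 ⇒ 5
(1) 5|_5 = 5 ↦ 6|_6 = 6 ⇒ 5
(2) 5|_6 = 5 ↦ 5|_7 = 5 ⇒ 4

5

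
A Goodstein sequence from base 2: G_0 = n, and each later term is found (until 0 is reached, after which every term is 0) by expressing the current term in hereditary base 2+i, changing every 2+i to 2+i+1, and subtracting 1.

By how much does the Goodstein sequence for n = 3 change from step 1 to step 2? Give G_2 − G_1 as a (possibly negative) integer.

3 —HB2→ 2 + 1 —bump→ 3 + 1 = 4 —(−1)→ 3
3 —HB3→ 3 —bump→ 4 = 4 —(−1)→ 3

0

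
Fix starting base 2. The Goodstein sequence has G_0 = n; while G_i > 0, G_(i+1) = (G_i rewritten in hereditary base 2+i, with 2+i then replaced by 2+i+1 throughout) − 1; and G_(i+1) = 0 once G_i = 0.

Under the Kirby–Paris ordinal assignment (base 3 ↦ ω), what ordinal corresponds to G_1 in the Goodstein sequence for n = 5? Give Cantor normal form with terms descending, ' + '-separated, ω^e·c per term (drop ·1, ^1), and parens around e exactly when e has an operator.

5 —HB2→ 2^2 + 1 —bump→ 3^3 + 1 = 28 —(−1)→ 27
27 —HB3→ 3^3 —bump→ 4^4 = 256 —(−1)→ 255

ω^ω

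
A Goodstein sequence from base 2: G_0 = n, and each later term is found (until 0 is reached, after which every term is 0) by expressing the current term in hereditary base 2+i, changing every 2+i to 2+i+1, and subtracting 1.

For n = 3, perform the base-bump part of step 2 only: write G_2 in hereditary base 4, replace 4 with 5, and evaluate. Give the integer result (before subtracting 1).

3

[0] 3 ≡ 2 + 1 (base 2). Lift 3: 4. −1: 3.
[1] 3 ≡ 3 (base 3). Lift 4: 4. −1: 3.
[2] 3 ≡ 3 (base 4). Lift 5: 3. −1: 2.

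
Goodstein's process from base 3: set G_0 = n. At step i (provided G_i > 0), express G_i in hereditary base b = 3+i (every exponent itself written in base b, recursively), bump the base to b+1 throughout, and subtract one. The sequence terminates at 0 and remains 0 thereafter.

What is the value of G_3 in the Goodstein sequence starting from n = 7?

9

base 3: 7 = 2·3 + 1; at 4: 2·4 + 1 = 9; next = 8
base 4: 8 = 2·4; at 5: 2·5 = 10; next = 9
base 5: 9 = 5 + 4; at 6: 6 + 4 = 10; next = 9
base 6: 9 = 6 + 3; at 7: 7 + 3 = 10; next = 9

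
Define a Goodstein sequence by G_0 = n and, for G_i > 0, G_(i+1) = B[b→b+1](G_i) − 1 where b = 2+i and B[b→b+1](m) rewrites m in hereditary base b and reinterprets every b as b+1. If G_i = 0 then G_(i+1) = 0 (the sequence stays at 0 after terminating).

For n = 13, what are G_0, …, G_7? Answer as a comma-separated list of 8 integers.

13, 108, 1279, 16092, 280711, 5765998, 134219479, 3486786855

step 0: 13 = 2^(2 + 1) + 2^2 + 1; sub 3 for 2: 3^(3 + 1) + 3^3 + 1; = 109; G_1 = 109−1 = 108
step 1: 108 = 3^(3 + 1) + 3^3; sub 4 for 3: 4^(4 + 1) + 4^4; = 1280; G_2 = 1280−1 = 1279
step 2: 1279 = 4^(4 + 1) + 3·4^3 + 3·4^2 + 3·4 + 3; sub 5 for 4: 5^(5 + 1) + 3·5^3 + 3·5^2 + 3·5 + 3; = 16093; G_3 = 16093−1 = 16092
step 3: 16092 = 5^(5 + 1) + 3·5^3 + 3·5^2 + 3·5 + 2; sub 6 for 5: 6^(6 + 1) + 3·6^3 + 3·6^2 + 3·6 + 2; = 280712; G_4 = 280712−1 = 280711
step 4: 280711 = 6^(6 + 1) + 3·6^3 + 3·6^2 + 3·6 + 1; sub 7 for 6: 7^(7 + 1) + 3·7^3 + 3·7^2 + 3·7 + 1; = 5765999; G_5 = 5765999−1 = 5765998
step 5: 5765998 = 7^(7 + 1) + 3·7^3 + 3·7^2 + 3·7; sub 8 for 7: 8^(8 + 1) + 3·8^3 + 3·8^2 + 3·8; = 134219480; G_6 = 134219480−1 = 134219479
step 6: 134219479 = 8^(8 + 1) + 3·8^3 + 3·8^2 + 2·8 + 7; sub 9 for 8: 9^(9 + 1) + 3·9^3 + 3·9^2 + 2·9 + 7; = 3486786856; G_7 = 3486786856−1 = 3486786855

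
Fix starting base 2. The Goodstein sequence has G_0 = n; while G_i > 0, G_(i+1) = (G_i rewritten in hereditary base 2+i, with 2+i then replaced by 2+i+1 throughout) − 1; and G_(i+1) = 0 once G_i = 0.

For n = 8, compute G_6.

(0) 8|_2 = 2^(2 + 1) ↦ 3^(3 + 1)|_3 = 81 ⇒ 80
(1) 80|_3 = 2·3^3 + 2·3^2 + 2·3 + 2 ↦ 2·4^4 + 2·4^2 + 2·4 + 2|_4 = 554 ⇒ 553
(2) 553|_4 = 2·4^4 + 2·4^2 + 2·4 + 1 ↦ 2·5^5 + 2·5^2 + 2·5 + 1|_5 = 6311 ⇒ 6310
(3) 6310|_5 = 2·5^5 + 2·5^2 + 2·5 ↦ 2·6^6 + 2·6^2 + 2·6|_6 = 93396 ⇒ 93395
(4) 93395|_6 = 2·6^6 + 2·6^2 + 6 + 5 ↦ 2·7^7 + 2·7^2 + 7 + 5|_7 = 1647196 ⇒ 1647195
(5) 1647195|_7 = 2·7^7 + 2·7^2 + 7 + 4 ↦ 2·8^8 + 2·8^2 + 8 + 4|_8 = 33554572 ⇒ 33554571
(6) 33554571|_8 = 2·8^8 + 2·8^2 + 8 + 3 ↦ 2·9^9 + 2·9^2 + 9 + 3|_9 = 774841152 ⇒ 774841151

33554571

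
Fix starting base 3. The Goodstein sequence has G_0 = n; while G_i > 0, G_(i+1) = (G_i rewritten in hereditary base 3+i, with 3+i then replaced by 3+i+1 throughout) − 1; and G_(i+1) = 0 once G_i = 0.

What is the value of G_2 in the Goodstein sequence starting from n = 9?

17

i=0: 9 = 3^2 (b=3); 3→4: 4^2 = 16; 16−1 = 15
i=1: 15 = 3·4 + 3 (b=4); 4→5: 3·5 + 3 = 18; 18−1 = 17
i=2: 17 = 3·5 + 2 (b=5); 5→6: 3·6 + 2 = 20; 20−1 = 19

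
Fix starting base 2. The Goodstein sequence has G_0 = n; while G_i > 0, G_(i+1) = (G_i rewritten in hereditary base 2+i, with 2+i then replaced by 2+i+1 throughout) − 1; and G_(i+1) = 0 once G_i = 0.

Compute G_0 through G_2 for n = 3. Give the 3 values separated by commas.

3, 3, 3

base 2: 3 = 2 + 1; at 3: 3 + 1 = 4; next = 3
base 3: 3 = 3; at 4: 4 = 4; next = 3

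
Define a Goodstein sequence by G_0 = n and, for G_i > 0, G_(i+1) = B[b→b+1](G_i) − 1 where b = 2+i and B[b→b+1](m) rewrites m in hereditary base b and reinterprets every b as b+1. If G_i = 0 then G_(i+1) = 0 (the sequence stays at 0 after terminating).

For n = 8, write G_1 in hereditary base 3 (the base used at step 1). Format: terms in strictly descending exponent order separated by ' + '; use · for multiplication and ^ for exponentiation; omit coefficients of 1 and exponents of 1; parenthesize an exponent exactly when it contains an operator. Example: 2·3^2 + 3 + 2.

2·3^3 + 2·3^2 + 2·3 + 2

i=0: 8 = 2^(2 + 1) (b=2); 2→3: 3^(3 + 1) = 81; 81−1 = 80
i=1: 80 = 2·3^3 + 2·3^2 + 2·3 + 2 (b=3); 3→4: 2·4^4 + 2·4^2 + 2·4 + 2 = 554; 554−1 = 553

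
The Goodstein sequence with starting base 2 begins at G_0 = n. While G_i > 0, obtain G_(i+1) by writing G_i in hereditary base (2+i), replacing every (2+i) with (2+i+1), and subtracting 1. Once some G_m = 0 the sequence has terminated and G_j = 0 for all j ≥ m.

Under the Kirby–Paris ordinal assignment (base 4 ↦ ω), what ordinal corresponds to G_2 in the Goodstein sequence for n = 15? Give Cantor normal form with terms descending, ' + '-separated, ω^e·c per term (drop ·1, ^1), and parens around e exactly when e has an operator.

(0) 15|_2 = 2^(2 + 1) + 2^2 + 2 + 1 ↦ 3^(3 + 1) + 3^3 + 3 + 1|_3 = 112 ⇒ 111
(1) 111|_3 = 3^(3 + 1) + 3^3 + 3 ↦ 4^(4 + 1) + 4^4 + 4|_4 = 1284 ⇒ 1283
(2) 1283|_4 = 4^(4 + 1) + 4^4 + 3 ↦ 5^(5 + 1) + 5^5 + 3|_5 = 18753 ⇒ 18752

ω^(ω + 1) + ω^ω + 3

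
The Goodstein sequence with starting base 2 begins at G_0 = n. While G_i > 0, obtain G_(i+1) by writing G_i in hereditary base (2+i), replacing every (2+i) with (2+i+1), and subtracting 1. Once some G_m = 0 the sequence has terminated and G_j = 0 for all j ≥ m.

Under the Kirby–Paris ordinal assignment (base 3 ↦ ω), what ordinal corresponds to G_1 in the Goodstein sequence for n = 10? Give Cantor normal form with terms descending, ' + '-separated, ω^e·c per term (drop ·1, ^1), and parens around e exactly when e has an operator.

[0] 10 ≡ 2^(2 + 1) + 2 (base 2). Lift 3: 84. −1: 83.
[1] 83 ≡ 3^(3 + 1) + 2 (base 3). Lift 4: 1026. −1: 1025.

ω^(ω + 1) + 2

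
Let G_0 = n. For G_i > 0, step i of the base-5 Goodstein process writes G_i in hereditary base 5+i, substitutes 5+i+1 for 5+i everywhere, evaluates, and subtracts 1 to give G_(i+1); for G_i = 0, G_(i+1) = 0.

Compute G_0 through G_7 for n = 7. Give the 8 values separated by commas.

G_0 = 7. HB_5(7) = 5 + 2. Bump = 8. G_1 = 7.
G_1 = 7. HB_6(7) = 6 + 1. Bump = 8. G_2 = 7.
G_2 = 7. HB_7(7) = 7. Bump = 8. G_3 = 7.
G_3 = 7. HB_8(7) = 7. Bump = 7. G_4 = 6.
G_4 = 6. HB_9(6) = 6. Bump = 6. G_5 = 5.
G_5 = 5. HB_10(5) = 5. Bump = 5. G_6 = 4.
G_6 = 4. HB_11(4) = 4. Bump = 4. G_7 = 3.

7, 7, 7, 7, 6, 5, 4, 3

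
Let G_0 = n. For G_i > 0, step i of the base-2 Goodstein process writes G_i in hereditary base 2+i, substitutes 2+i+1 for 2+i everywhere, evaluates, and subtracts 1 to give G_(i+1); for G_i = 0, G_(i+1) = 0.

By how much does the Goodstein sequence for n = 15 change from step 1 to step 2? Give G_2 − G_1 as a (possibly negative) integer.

1172

G_0=15  [base 2] 2^(2 + 1) + 2^2 + 2 + 1  →[2↦3]→  3^(3 + 1) + 3^3 + 3 + 1 = 112  −1 ⇒ G_1=111
G_1=111  [base 3] 3^(3 + 1) + 3^3 + 3  →[3↦4]→  4^(4 + 1) + 4^4 + 4 = 1284  −1 ⇒ G_2=1283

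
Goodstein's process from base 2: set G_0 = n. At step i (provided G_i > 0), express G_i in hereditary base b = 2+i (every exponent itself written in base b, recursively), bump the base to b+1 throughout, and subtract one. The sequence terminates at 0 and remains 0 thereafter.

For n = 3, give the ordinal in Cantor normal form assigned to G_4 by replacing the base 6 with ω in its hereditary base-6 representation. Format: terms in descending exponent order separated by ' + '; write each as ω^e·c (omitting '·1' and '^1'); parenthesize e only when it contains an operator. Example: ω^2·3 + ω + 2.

3 —HB2→ 2 + 1 —bump→ 3 + 1 = 4 —(−1)→ 3
3 —HB3→ 3 —bump→ 4 = 4 —(−1)→ 3
3 —HB4→ 3 —bump→ 3 = 3 —(−1)→ 2
2 —HB5→ 2 —bump→ 2 = 2 —(−1)→ 1

1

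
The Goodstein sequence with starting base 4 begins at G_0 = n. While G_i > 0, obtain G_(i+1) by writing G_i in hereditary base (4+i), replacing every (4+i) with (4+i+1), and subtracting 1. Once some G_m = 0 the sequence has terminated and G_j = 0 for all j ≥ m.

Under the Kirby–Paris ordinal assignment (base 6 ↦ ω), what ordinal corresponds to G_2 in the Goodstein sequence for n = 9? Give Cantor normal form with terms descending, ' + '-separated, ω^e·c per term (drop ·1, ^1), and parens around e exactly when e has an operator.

9 —HB4→ 2·4 + 1 —bump→ 2·5 + 1 = 11 —(−1)→ 10
10 —HB5→ 2·5 —bump→ 2·6 = 12 —(−1)→ 11
11 —HB6→ 6 + 5 —bump→ 7 + 5 = 12 —(−1)→ 11

ω + 5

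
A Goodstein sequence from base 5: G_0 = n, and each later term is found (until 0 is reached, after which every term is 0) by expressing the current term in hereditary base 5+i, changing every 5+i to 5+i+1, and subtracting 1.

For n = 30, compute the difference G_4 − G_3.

G_0=30  [base 5] 5^2 + 5  →[5↦6]→  6^2 + 6 = 42  −1 ⇒ G_1=41
G_1=41  [base 6] 6^2 + 5  →[6↦7]→  7^2 + 5 = 54  −1 ⇒ G_2=53
G_2=53  [base 7] 7^2 + 4  →[7↦8]→  8^2 + 4 = 68  −1 ⇒ G_3=67
G_3=67  [base 8] 8^2 + 3  →[8↦9]→  9^2 + 3 = 84  −1 ⇒ G_4=83

16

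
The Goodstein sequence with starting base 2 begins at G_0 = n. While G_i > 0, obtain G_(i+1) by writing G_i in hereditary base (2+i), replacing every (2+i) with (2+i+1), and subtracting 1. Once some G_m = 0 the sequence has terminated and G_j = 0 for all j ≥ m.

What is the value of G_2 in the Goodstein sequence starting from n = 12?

12 —HB2→ 2^(2 + 1) + 2^2 —bump→ 3^(3 + 1) + 3^3 = 108 —(−1)→ 107
107 —HB3→ 3^(3 + 1) + 2·3^2 + 2·3 + 2 —bump→ 4^(4 + 1) + 2·4^2 + 2·4 + 2 = 1066 —(−1)→ 1065

1065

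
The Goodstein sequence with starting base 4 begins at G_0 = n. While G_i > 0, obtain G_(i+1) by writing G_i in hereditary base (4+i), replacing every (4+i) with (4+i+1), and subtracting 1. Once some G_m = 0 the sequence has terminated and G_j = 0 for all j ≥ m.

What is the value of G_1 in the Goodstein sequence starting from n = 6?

step 0: 6 = 4 + 2; sub 5 for 4: 5 + 2; = 7; G_1 = 7−1 = 6
step 1: 6 = 5 + 1; sub 6 for 5: 6 + 1; = 7; G_2 = 7−1 = 6

6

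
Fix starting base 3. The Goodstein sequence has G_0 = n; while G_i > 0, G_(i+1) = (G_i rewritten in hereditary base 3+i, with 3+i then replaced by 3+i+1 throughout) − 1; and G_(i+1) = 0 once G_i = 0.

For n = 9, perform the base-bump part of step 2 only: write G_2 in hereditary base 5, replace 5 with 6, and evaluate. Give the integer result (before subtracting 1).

base 3: 9 = 3^2; at 4: 4^2 = 16; next = 15
base 4: 15 = 3·4 + 3; at 5: 3·5 + 3 = 18; next = 17
base 5: 17 = 3·5 + 2; at 6: 3·6 + 2 = 20; next = 19

20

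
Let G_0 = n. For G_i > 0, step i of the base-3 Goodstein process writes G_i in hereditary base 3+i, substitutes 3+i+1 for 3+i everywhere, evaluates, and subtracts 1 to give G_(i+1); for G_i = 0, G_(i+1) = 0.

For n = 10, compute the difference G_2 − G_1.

8

10 —HB3→ 3^2 + 1 —bump→ 4^2 + 1 = 17 —(−1)→ 16
16 —HB4→ 4^2 —bump→ 5^2 = 25 —(−1)→ 24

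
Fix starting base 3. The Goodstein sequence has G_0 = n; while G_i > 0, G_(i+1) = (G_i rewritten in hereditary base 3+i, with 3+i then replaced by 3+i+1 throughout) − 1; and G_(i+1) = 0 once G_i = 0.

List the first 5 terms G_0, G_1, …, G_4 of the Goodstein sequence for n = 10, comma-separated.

10, 16, 24, 27, 30

i=0: 10 = 3^2 + 1 (b=3); 3→4: 4^2 + 1 = 17; 17−1 = 16
i=1: 16 = 4^2 (b=4); 4→5: 5^2 = 25; 25−1 = 24
i=2: 24 = 4·5 + 4 (b=5); 5→6: 4·6 + 4 = 28; 28−1 = 27
i=3: 27 = 4·6 + 3 (b=6); 6→7: 4·7 + 3 = 31; 31−1 = 30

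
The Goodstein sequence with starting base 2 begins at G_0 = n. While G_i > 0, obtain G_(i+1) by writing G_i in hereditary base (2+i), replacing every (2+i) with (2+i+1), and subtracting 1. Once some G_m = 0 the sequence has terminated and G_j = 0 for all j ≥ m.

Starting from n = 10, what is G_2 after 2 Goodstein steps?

[0] 10 ≡ 2^(2 + 1) + 2 (base 2). Lift 3: 84. −1: 83.
[1] 83 ≡ 3^(3 + 1) + 2 (base 3). Lift 4: 1026. −1: 1025.
[2] 1025 ≡ 4^(4 + 1) + 1 (base 4). Lift 5: 15626. −1: 15625.

1025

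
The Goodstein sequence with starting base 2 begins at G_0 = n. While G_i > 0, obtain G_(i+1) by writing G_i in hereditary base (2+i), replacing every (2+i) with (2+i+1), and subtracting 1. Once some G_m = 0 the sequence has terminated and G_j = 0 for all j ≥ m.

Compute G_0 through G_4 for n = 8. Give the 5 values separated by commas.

8, 80, 553, 6310, 93395

G_0=8  [base 2] 2^(2 + 1)  →[2↦3]→  3^(3 + 1) = 81  −1 ⇒ G_1=80
G_1=80  [base 3] 2·3^3 + 2·3^2 + 2·3 + 2  →[3↦4]→  2·4^4 + 2·4^2 + 2·4 + 2 = 554  −1 ⇒ G_2=553
G_2=553  [base 4] 2·4^4 + 2·4^2 + 2·4 + 1  →[4↦5]→  2·5^5 + 2·5^2 + 2·5 + 1 = 6311  −1 ⇒ G_3=6310
G_3=6310  [base 5] 2·5^5 + 2·5^2 + 2·5  →[5↦6]→  2·6^6 + 2·6^2 + 2·6 = 93396  −1 ⇒ G_4=93395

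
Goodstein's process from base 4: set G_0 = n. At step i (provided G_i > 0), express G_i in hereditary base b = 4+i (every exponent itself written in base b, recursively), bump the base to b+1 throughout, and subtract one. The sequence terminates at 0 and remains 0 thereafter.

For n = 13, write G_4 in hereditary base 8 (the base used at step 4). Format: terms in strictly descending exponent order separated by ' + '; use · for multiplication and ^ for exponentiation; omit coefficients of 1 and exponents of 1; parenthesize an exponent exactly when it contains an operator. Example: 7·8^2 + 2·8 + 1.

2·8 + 3

G_0 = 13. HB_4(13) = 3·4 + 1. Bump = 16. G_1 = 15.
G_1 = 15. HB_5(15) = 3·5. Bump = 18. G_2 = 17.
G_2 = 17. HB_6(17) = 2·6 + 5. Bump = 19. G_3 = 18.
G_3 = 18. HB_7(18) = 2·7 + 4. Bump = 20. G_4 = 19.
G_4 = 19. HB_8(19) = 2·8 + 3. Bump = 21. G_5 = 20.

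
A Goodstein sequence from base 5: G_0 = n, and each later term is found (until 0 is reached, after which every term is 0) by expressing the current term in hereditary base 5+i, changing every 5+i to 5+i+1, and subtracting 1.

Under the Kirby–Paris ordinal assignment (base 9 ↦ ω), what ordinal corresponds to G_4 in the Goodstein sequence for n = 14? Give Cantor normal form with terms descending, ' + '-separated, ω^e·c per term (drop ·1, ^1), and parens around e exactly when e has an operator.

G_0 = 14. HB_5(14) = 2·5 + 4. Bump = 16. G_1 = 15.
G_1 = 15. HB_6(15) = 2·6 + 3. Bump = 17. G_2 = 16.
G_2 = 16. HB_7(16) = 2·7 + 2. Bump = 18. G_3 = 17.
G_3 = 17. HB_8(17) = 2·8 + 1. Bump = 19. G_4 = 18.
G_4 = 18. HB_9(18) = 2·9. Bump = 20. G_5 = 19.

ω·2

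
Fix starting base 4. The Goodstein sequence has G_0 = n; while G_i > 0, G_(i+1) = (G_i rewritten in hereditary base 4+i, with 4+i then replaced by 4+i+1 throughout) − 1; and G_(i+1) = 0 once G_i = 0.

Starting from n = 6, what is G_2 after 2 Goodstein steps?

6

6 —HB4→ 4 + 2 —bump→ 5 + 2 = 7 —(−1)→ 6
6 —HB5→ 5 + 1 —bump→ 6 + 1 = 7 —(−1)→ 6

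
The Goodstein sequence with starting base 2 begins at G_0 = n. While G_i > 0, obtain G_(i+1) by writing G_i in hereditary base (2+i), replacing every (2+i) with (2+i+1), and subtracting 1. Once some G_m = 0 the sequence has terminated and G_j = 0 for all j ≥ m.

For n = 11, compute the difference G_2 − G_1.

base 2: 11 = 2^(2 + 1) + 2 + 1; at 3: 3^(3 + 1) + 3 + 1 = 85; next = 84
base 3: 84 = 3^(3 + 1) + 3; at 4: 4^(4 + 1) + 4 = 1028; next = 1027

943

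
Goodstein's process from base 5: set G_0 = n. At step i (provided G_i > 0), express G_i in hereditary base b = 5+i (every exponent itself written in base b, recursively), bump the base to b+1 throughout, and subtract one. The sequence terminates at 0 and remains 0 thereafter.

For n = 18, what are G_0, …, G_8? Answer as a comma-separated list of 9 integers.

[0] 18 ≡ 3·5 + 3 (base 5). Lift 6: 21. −1: 20.
[1] 20 ≡ 3·6 + 2 (base 6). Lift 7: 23. −1: 22.
[2] 22 ≡ 3·7 + 1 (base 7). Lift 8: 25. −1: 24.
[3] 24 ≡ 3·8 (base 8). Lift 9: 27. −1: 26.
[4] 26 ≡ 2·9 + 8 (base 9). Lift 10: 28. −1: 27.
[5] 27 ≡ 2·10 + 7 (base 10). Lift 11: 29. −1: 28.
[6] 28 ≡ 2·11 + 6 (base 11). Lift 12: 30. −1: 29.
[7] 29 ≡ 2·12 + 5 (base 12). Lift 13: 31. −1: 30.

18, 20, 22, 24, 26, 27, 28, 29, 30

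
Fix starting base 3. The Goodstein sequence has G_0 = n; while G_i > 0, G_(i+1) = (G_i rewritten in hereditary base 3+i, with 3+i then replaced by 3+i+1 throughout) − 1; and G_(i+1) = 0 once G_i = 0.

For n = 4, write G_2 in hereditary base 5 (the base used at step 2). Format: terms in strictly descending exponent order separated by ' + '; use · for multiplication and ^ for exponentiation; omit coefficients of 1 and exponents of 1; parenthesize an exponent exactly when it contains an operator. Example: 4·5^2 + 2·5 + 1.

4

step 0: 4 = 3 + 1; sub 4 for 3: 4 + 1; = 5; G_1 = 5−1 = 4
step 1: 4 = 4; sub 5 for 4: 5; = 5; G_2 = 5−1 = 4
step 2: 4 = 4; sub 6 for 5: 4; = 4; G_3 = 4−1 = 3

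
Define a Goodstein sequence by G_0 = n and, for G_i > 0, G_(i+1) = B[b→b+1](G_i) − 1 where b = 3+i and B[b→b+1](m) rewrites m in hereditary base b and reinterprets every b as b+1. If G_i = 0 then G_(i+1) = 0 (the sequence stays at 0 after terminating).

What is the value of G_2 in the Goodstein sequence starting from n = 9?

17

base 3: 9 = 3^2; at 4: 4^2 = 16; next = 15
base 4: 15 = 3·4 + 3; at 5: 3·5 + 3 = 18; next = 17
base 5: 17 = 3·5 + 2; at 6: 3·6 + 2 = 20; next = 19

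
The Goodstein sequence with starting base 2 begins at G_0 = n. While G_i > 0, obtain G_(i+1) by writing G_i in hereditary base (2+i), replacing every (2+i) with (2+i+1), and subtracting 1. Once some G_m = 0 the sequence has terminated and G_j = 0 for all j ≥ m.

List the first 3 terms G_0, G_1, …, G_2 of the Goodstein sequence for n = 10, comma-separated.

10, 83, 1025

i=0: 10 = 2^(2 + 1) + 2 (b=2); 2→3: 3^(3 + 1) + 3 = 84; 84−1 = 83
i=1: 83 = 3^(3 + 1) + 2 (b=3); 3→4: 4^(4 + 1) + 2 = 1026; 1026−1 = 1025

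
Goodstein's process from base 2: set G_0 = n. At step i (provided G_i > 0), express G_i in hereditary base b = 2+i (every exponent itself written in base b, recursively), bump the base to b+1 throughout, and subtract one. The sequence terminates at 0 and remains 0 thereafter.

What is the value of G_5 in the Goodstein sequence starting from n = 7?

823543

G_0 = 7. HB_2(7) = 2^2 + 2 + 1. Bump = 31. G_1 = 30.
G_1 = 30. HB_3(30) = 3^3 + 3. Bump = 260. G_2 = 259.
G_2 = 259. HB_4(259) = 4^4 + 3. Bump = 3128. G_3 = 3127.
G_3 = 3127. HB_5(3127) = 5^5 + 2. Bump = 46658. G_4 = 46657.
G_4 = 46657. HB_6(46657) = 6^6 + 1. Bump = 823544. G_5 = 823543.
G_5 = 823543. HB_7(823543) = 7^7. Bump = 16777216. G_6 = 16777215.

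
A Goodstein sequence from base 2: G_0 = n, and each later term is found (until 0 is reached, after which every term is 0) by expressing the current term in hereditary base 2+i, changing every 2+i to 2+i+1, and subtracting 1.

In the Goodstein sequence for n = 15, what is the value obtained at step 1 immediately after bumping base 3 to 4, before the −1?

1284

15 —HB2→ 2^(2 + 1) + 2^2 + 2 + 1 —bump→ 3^(3 + 1) + 3^3 + 3 + 1 = 112 —(−1)→ 111
111 —HB3→ 3^(3 + 1) + 3^3 + 3 —bump→ 4^(4 + 1) + 4^4 + 4 = 1284 —(−1)→ 1283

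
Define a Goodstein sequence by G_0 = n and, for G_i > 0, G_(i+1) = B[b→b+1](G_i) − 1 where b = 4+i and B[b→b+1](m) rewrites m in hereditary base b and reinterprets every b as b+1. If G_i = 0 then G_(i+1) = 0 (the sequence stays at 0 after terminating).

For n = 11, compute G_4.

15

11 —HB4→ 2·4 + 3 —bump→ 2·5 + 3 = 13 —(−1)→ 12
12 —HB5→ 2·5 + 2 —bump→ 2·6 + 2 = 14 —(−1)→ 13
13 —HB6→ 2·6 + 1 —bump→ 2·7 + 1 = 15 —(−1)→ 14
14 —HB7→ 2·7 —bump→ 2·8 = 16 —(−1)→ 15
15 —HB8→ 8 + 7 —bump→ 9 + 7 = 16 —(−1)→ 15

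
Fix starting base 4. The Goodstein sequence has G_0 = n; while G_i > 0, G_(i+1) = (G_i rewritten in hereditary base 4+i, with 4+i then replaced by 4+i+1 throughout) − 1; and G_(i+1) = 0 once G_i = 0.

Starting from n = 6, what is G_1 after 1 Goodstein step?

base 4: 6 = 4 + 2; at 5: 5 + 2 = 7; next = 6
base 5: 6 = 5 + 1; at 6: 6 + 1 = 7; next = 6

6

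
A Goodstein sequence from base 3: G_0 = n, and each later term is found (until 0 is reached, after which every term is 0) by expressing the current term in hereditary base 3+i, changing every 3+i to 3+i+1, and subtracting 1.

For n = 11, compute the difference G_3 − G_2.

step 0: 11 = 3^2 + 2; sub 4 for 3: 4^2 + 2; = 18; G_1 = 18−1 = 17
step 1: 17 = 4^2 + 1; sub 5 for 4: 5^2 + 1; = 26; G_2 = 26−1 = 25
step 2: 25 = 5^2; sub 6 for 5: 6^2; = 36; G_3 = 36−1 = 35

10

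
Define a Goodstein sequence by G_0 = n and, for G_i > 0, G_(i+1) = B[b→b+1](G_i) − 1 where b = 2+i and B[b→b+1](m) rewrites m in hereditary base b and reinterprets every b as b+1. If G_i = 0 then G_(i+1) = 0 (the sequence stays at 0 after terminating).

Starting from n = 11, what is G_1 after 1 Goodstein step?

84

(0) 11|_2 = 2^(2 + 1) + 2 + 1 ↦ 3^(3 + 1) + 3 + 1|_3 = 85 ⇒ 84
(1) 84|_3 = 3^(3 + 1) + 3 ↦ 4^(4 + 1) + 4|_4 = 1028 ⇒ 1027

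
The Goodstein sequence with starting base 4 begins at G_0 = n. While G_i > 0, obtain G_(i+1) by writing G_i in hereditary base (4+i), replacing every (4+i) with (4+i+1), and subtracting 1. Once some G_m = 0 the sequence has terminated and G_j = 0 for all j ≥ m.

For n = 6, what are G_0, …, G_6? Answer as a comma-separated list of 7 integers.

6, 6, 6, 6, 5, 4, 3

G_0=6  [base 4] 4 + 2  →[4↦5]→  5 + 2 = 7  −1 ⇒ G_1=6
G_1=6  [base 5] 5 + 1  →[5↦6]→  6 + 1 = 7  −1 ⇒ G_2=6
G_2=6  [base 6] 6  →[6↦7]→  7 = 7  −1 ⇒ G_3=6
G_3=6  [base 7] 6  →[7↦8]→  6 = 6  −1 ⇒ G_4=5
G_4=5  [base 8] 5  →[8↦9]→  5 = 5  −1 ⇒ G_5=4
G_5=4  [base 9] 4  →[9↦10]→  4 = 4  −1 ⇒ G_6=3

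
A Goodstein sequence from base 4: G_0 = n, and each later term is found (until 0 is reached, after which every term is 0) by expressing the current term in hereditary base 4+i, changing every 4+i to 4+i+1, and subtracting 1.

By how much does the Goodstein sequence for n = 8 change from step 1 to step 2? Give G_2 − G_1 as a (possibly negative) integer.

0

8 —HB4→ 2·4 —bump→ 2·5 = 10 —(−1)→ 9
9 —HB5→ 5 + 4 —bump→ 6 + 4 = 10 —(−1)→ 9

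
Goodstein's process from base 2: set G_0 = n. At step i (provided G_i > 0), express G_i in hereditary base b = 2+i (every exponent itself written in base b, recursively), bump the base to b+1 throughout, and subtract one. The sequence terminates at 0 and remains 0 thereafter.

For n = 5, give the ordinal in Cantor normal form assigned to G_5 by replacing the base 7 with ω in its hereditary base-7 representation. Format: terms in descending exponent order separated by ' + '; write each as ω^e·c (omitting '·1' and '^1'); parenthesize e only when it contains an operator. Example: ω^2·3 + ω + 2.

ω^3·3 + ω^2·3 + ω·3

base 2: 5 = 2^2 + 1; at 3: 3^3 + 1 = 28; next = 27
base 3: 27 = 3^3; at 4: 4^4 = 256; next = 255
base 4: 255 = 3·4^3 + 3·4^2 + 3·4 + 3; at 5: 3·5^3 + 3·5^2 + 3·5 + 3 = 468; next = 467
base 5: 467 = 3·5^3 + 3·5^2 + 3·5 + 2; at 6: 3·6^3 + 3·6^2 + 3·6 + 2 = 776; next = 775
base 6: 775 = 3·6^3 + 3·6^2 + 3·6 + 1; at 7: 3·7^3 + 3·7^2 + 3·7 + 1 = 1198; next = 1197
base 7: 1197 = 3·7^3 + 3·7^2 + 3·7; at 8: 3·8^3 + 3·8^2 + 3·8 = 1752; next = 1751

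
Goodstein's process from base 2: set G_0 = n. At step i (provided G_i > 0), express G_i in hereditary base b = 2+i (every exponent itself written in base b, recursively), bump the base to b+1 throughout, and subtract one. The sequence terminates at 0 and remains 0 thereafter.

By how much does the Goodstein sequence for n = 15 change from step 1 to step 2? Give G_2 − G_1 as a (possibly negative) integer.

[0] 15 ≡ 2^(2 + 1) + 2^2 + 2 + 1 (base 2). Lift 3: 112. −1: 111.
[1] 111 ≡ 3^(3 + 1) + 3^3 + 3 (base 3). Lift 4: 1284. −1: 1283.

1172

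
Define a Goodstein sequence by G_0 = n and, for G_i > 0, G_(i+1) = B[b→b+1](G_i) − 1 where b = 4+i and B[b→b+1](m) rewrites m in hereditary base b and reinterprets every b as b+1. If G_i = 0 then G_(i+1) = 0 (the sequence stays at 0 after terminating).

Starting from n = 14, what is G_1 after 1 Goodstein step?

16

(0) 14|_4 = 3·4 + 2 ↦ 3·5 + 2|_5 = 17 ⇒ 16
(1) 16|_5 = 3·5 + 1 ↦ 3·6 + 1|_6 = 19 ⇒ 18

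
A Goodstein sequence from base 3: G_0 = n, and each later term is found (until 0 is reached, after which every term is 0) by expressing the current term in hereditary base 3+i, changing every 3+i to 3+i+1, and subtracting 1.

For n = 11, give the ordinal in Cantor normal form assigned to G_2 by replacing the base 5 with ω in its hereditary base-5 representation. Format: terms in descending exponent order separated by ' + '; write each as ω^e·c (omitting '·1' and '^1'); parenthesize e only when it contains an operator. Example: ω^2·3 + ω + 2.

ω^2

(0) 11|_3 = 3^2 + 2 ↦ 4^2 + 2|_4 = 18 ⇒ 17
(1) 17|_4 = 4^2 + 1 ↦ 5^2 + 1|_5 = 26 ⇒ 25
(2) 25|_5 = 5^2 ↦ 6^2|_6 = 36 ⇒ 35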